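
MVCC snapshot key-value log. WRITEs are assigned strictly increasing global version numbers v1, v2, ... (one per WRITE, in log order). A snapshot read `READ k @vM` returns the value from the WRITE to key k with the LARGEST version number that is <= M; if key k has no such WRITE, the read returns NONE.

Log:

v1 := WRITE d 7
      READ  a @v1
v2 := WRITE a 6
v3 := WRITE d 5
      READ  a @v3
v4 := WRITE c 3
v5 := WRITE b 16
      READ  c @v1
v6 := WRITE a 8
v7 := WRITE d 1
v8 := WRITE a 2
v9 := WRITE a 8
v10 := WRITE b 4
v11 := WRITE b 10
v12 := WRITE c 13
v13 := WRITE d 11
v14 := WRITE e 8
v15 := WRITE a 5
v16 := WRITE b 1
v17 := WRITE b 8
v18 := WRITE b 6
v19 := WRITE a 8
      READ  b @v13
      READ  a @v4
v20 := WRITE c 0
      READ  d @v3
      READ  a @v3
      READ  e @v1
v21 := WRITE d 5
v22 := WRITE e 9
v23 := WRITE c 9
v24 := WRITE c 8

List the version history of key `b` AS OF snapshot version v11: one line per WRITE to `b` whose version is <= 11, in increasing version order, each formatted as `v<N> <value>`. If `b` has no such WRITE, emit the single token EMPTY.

Scan writes for key=b with version <= 11:
  v1 WRITE d 7 -> skip
  v2 WRITE a 6 -> skip
  v3 WRITE d 5 -> skip
  v4 WRITE c 3 -> skip
  v5 WRITE b 16 -> keep
  v6 WRITE a 8 -> skip
  v7 WRITE d 1 -> skip
  v8 WRITE a 2 -> skip
  v9 WRITE a 8 -> skip
  v10 WRITE b 4 -> keep
  v11 WRITE b 10 -> keep
  v12 WRITE c 13 -> skip
  v13 WRITE d 11 -> skip
  v14 WRITE e 8 -> skip
  v15 WRITE a 5 -> skip
  v16 WRITE b 1 -> drop (> snap)
  v17 WRITE b 8 -> drop (> snap)
  v18 WRITE b 6 -> drop (> snap)
  v19 WRITE a 8 -> skip
  v20 WRITE c 0 -> skip
  v21 WRITE d 5 -> skip
  v22 WRITE e 9 -> skip
  v23 WRITE c 9 -> skip
  v24 WRITE c 8 -> skip
Collected: [(5, 16), (10, 4), (11, 10)]

Answer: v5 16
v10 4
v11 10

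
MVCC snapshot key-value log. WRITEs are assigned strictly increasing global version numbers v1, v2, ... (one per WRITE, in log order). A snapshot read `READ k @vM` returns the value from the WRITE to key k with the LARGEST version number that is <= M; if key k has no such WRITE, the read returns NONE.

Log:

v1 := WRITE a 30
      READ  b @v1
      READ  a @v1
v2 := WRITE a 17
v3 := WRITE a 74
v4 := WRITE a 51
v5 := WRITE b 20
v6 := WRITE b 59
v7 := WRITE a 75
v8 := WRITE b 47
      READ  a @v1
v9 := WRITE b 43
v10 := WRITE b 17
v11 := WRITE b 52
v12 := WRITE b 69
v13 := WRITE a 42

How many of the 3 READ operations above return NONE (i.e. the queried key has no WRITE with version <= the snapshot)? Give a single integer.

v1: WRITE a=30  (a history now [(1, 30)])
READ b @v1: history=[] -> no version <= 1 -> NONE
READ a @v1: history=[(1, 30)] -> pick v1 -> 30
v2: WRITE a=17  (a history now [(1, 30), (2, 17)])
v3: WRITE a=74  (a history now [(1, 30), (2, 17), (3, 74)])
v4: WRITE a=51  (a history now [(1, 30), (2, 17), (3, 74), (4, 51)])
v5: WRITE b=20  (b history now [(5, 20)])
v6: WRITE b=59  (b history now [(5, 20), (6, 59)])
v7: WRITE a=75  (a history now [(1, 30), (2, 17), (3, 74), (4, 51), (7, 75)])
v8: WRITE b=47  (b history now [(5, 20), (6, 59), (8, 47)])
READ a @v1: history=[(1, 30), (2, 17), (3, 74), (4, 51), (7, 75)] -> pick v1 -> 30
v9: WRITE b=43  (b history now [(5, 20), (6, 59), (8, 47), (9, 43)])
v10: WRITE b=17  (b history now [(5, 20), (6, 59), (8, 47), (9, 43), (10, 17)])
v11: WRITE b=52  (b history now [(5, 20), (6, 59), (8, 47), (9, 43), (10, 17), (11, 52)])
v12: WRITE b=69  (b history now [(5, 20), (6, 59), (8, 47), (9, 43), (10, 17), (11, 52), (12, 69)])
v13: WRITE a=42  (a history now [(1, 30), (2, 17), (3, 74), (4, 51), (7, 75), (13, 42)])
Read results in order: ['NONE', '30', '30']
NONE count = 1

Answer: 1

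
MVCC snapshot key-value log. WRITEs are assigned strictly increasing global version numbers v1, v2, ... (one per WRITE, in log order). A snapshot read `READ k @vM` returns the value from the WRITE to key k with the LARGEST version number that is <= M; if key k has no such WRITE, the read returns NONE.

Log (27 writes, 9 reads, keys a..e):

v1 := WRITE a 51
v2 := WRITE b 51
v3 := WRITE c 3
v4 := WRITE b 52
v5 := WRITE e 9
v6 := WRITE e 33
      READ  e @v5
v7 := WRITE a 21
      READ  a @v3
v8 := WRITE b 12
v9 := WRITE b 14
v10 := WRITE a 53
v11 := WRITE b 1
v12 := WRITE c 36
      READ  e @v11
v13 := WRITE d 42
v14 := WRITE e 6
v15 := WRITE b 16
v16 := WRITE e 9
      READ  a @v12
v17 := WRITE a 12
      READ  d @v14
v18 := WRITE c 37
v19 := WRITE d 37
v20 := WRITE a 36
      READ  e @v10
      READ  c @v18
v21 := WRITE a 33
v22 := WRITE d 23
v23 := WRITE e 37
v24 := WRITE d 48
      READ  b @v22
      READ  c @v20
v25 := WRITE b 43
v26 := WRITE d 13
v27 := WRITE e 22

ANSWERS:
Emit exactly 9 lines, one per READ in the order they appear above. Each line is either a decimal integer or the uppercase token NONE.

Answer: 9
51
33
53
42
33
37
16
37

Derivation:
v1: WRITE a=51  (a history now [(1, 51)])
v2: WRITE b=51  (b history now [(2, 51)])
v3: WRITE c=3  (c history now [(3, 3)])
v4: WRITE b=52  (b history now [(2, 51), (4, 52)])
v5: WRITE e=9  (e history now [(5, 9)])
v6: WRITE e=33  (e history now [(5, 9), (6, 33)])
READ e @v5: history=[(5, 9), (6, 33)] -> pick v5 -> 9
v7: WRITE a=21  (a history now [(1, 51), (7, 21)])
READ a @v3: history=[(1, 51), (7, 21)] -> pick v1 -> 51
v8: WRITE b=12  (b history now [(2, 51), (4, 52), (8, 12)])
v9: WRITE b=14  (b history now [(2, 51), (4, 52), (8, 12), (9, 14)])
v10: WRITE a=53  (a history now [(1, 51), (7, 21), (10, 53)])
v11: WRITE b=1  (b history now [(2, 51), (4, 52), (8, 12), (9, 14), (11, 1)])
v12: WRITE c=36  (c history now [(3, 3), (12, 36)])
READ e @v11: history=[(5, 9), (6, 33)] -> pick v6 -> 33
v13: WRITE d=42  (d history now [(13, 42)])
v14: WRITE e=6  (e history now [(5, 9), (6, 33), (14, 6)])
v15: WRITE b=16  (b history now [(2, 51), (4, 52), (8, 12), (9, 14), (11, 1), (15, 16)])
v16: WRITE e=9  (e history now [(5, 9), (6, 33), (14, 6), (16, 9)])
READ a @v12: history=[(1, 51), (7, 21), (10, 53)] -> pick v10 -> 53
v17: WRITE a=12  (a history now [(1, 51), (7, 21), (10, 53), (17, 12)])
READ d @v14: history=[(13, 42)] -> pick v13 -> 42
v18: WRITE c=37  (c history now [(3, 3), (12, 36), (18, 37)])
v19: WRITE d=37  (d history now [(13, 42), (19, 37)])
v20: WRITE a=36  (a history now [(1, 51), (7, 21), (10, 53), (17, 12), (20, 36)])
READ e @v10: history=[(5, 9), (6, 33), (14, 6), (16, 9)] -> pick v6 -> 33
READ c @v18: history=[(3, 3), (12, 36), (18, 37)] -> pick v18 -> 37
v21: WRITE a=33  (a history now [(1, 51), (7, 21), (10, 53), (17, 12), (20, 36), (21, 33)])
v22: WRITE d=23  (d history now [(13, 42), (19, 37), (22, 23)])
v23: WRITE e=37  (e history now [(5, 9), (6, 33), (14, 6), (16, 9), (23, 37)])
v24: WRITE d=48  (d history now [(13, 42), (19, 37), (22, 23), (24, 48)])
READ b @v22: history=[(2, 51), (4, 52), (8, 12), (9, 14), (11, 1), (15, 16)] -> pick v15 -> 16
READ c @v20: history=[(3, 3), (12, 36), (18, 37)] -> pick v18 -> 37
v25: WRITE b=43  (b history now [(2, 51), (4, 52), (8, 12), (9, 14), (11, 1), (15, 16), (25, 43)])
v26: WRITE d=13  (d history now [(13, 42), (19, 37), (22, 23), (24, 48), (26, 13)])
v27: WRITE e=22  (e history now [(5, 9), (6, 33), (14, 6), (16, 9), (23, 37), (27, 22)])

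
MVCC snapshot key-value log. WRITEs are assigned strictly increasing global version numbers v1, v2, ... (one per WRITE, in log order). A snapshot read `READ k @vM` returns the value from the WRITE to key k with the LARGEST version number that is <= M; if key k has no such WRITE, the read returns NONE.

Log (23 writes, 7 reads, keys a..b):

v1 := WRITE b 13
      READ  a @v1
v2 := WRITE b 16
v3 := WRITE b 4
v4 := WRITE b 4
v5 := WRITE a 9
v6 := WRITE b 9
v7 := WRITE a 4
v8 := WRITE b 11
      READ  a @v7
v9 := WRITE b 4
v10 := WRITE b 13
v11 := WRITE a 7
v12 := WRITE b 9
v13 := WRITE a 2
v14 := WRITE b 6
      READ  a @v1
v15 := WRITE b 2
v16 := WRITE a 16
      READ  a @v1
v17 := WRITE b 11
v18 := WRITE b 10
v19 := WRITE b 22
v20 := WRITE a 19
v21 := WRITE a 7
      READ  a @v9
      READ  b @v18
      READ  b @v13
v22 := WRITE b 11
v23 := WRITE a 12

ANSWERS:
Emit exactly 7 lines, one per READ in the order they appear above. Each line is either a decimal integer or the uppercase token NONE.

v1: WRITE b=13  (b history now [(1, 13)])
READ a @v1: history=[] -> no version <= 1 -> NONE
v2: WRITE b=16  (b history now [(1, 13), (2, 16)])
v3: WRITE b=4  (b history now [(1, 13), (2, 16), (3, 4)])
v4: WRITE b=4  (b history now [(1, 13), (2, 16), (3, 4), (4, 4)])
v5: WRITE a=9  (a history now [(5, 9)])
v6: WRITE b=9  (b history now [(1, 13), (2, 16), (3, 4), (4, 4), (6, 9)])
v7: WRITE a=4  (a history now [(5, 9), (7, 4)])
v8: WRITE b=11  (b history now [(1, 13), (2, 16), (3, 4), (4, 4), (6, 9), (8, 11)])
READ a @v7: history=[(5, 9), (7, 4)] -> pick v7 -> 4
v9: WRITE b=4  (b history now [(1, 13), (2, 16), (3, 4), (4, 4), (6, 9), (8, 11), (9, 4)])
v10: WRITE b=13  (b history now [(1, 13), (2, 16), (3, 4), (4, 4), (6, 9), (8, 11), (9, 4), (10, 13)])
v11: WRITE a=7  (a history now [(5, 9), (7, 4), (11, 7)])
v12: WRITE b=9  (b history now [(1, 13), (2, 16), (3, 4), (4, 4), (6, 9), (8, 11), (9, 4), (10, 13), (12, 9)])
v13: WRITE a=2  (a history now [(5, 9), (7, 4), (11, 7), (13, 2)])
v14: WRITE b=6  (b history now [(1, 13), (2, 16), (3, 4), (4, 4), (6, 9), (8, 11), (9, 4), (10, 13), (12, 9), (14, 6)])
READ a @v1: history=[(5, 9), (7, 4), (11, 7), (13, 2)] -> no version <= 1 -> NONE
v15: WRITE b=2  (b history now [(1, 13), (2, 16), (3, 4), (4, 4), (6, 9), (8, 11), (9, 4), (10, 13), (12, 9), (14, 6), (15, 2)])
v16: WRITE a=16  (a history now [(5, 9), (7, 4), (11, 7), (13, 2), (16, 16)])
READ a @v1: history=[(5, 9), (7, 4), (11, 7), (13, 2), (16, 16)] -> no version <= 1 -> NONE
v17: WRITE b=11  (b history now [(1, 13), (2, 16), (3, 4), (4, 4), (6, 9), (8, 11), (9, 4), (10, 13), (12, 9), (14, 6), (15, 2), (17, 11)])
v18: WRITE b=10  (b history now [(1, 13), (2, 16), (3, 4), (4, 4), (6, 9), (8, 11), (9, 4), (10, 13), (12, 9), (14, 6), (15, 2), (17, 11), (18, 10)])
v19: WRITE b=22  (b history now [(1, 13), (2, 16), (3, 4), (4, 4), (6, 9), (8, 11), (9, 4), (10, 13), (12, 9), (14, 6), (15, 2), (17, 11), (18, 10), (19, 22)])
v20: WRITE a=19  (a history now [(5, 9), (7, 4), (11, 7), (13, 2), (16, 16), (20, 19)])
v21: WRITE a=7  (a history now [(5, 9), (7, 4), (11, 7), (13, 2), (16, 16), (20, 19), (21, 7)])
READ a @v9: history=[(5, 9), (7, 4), (11, 7), (13, 2), (16, 16), (20, 19), (21, 7)] -> pick v7 -> 4
READ b @v18: history=[(1, 13), (2, 16), (3, 4), (4, 4), (6, 9), (8, 11), (9, 4), (10, 13), (12, 9), (14, 6), (15, 2), (17, 11), (18, 10), (19, 22)] -> pick v18 -> 10
READ b @v13: history=[(1, 13), (2, 16), (3, 4), (4, 4), (6, 9), (8, 11), (9, 4), (10, 13), (12, 9), (14, 6), (15, 2), (17, 11), (18, 10), (19, 22)] -> pick v12 -> 9
v22: WRITE b=11  (b history now [(1, 13), (2, 16), (3, 4), (4, 4), (6, 9), (8, 11), (9, 4), (10, 13), (12, 9), (14, 6), (15, 2), (17, 11), (18, 10), (19, 22), (22, 11)])
v23: WRITE a=12  (a history now [(5, 9), (7, 4), (11, 7), (13, 2), (16, 16), (20, 19), (21, 7), (23, 12)])

Answer: NONE
4
NONE
NONE
4
10
9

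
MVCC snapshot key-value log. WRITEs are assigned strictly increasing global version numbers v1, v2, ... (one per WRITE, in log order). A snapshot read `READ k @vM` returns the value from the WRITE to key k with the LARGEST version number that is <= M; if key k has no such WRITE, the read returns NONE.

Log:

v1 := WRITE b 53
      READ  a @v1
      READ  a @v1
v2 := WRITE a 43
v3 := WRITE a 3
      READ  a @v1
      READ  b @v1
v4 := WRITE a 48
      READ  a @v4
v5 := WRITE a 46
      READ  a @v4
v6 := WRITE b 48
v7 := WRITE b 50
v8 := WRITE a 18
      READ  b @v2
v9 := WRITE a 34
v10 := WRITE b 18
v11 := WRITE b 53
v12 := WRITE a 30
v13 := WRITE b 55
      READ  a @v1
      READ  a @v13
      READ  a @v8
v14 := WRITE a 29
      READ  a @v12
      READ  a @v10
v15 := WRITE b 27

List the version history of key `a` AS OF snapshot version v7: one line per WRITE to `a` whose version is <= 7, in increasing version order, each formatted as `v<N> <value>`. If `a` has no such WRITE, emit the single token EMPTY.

Answer: v2 43
v3 3
v4 48
v5 46

Derivation:
Scan writes for key=a with version <= 7:
  v1 WRITE b 53 -> skip
  v2 WRITE a 43 -> keep
  v3 WRITE a 3 -> keep
  v4 WRITE a 48 -> keep
  v5 WRITE a 46 -> keep
  v6 WRITE b 48 -> skip
  v7 WRITE b 50 -> skip
  v8 WRITE a 18 -> drop (> snap)
  v9 WRITE a 34 -> drop (> snap)
  v10 WRITE b 18 -> skip
  v11 WRITE b 53 -> skip
  v12 WRITE a 30 -> drop (> snap)
  v13 WRITE b 55 -> skip
  v14 WRITE a 29 -> drop (> snap)
  v15 WRITE b 27 -> skip
Collected: [(2, 43), (3, 3), (4, 48), (5, 46)]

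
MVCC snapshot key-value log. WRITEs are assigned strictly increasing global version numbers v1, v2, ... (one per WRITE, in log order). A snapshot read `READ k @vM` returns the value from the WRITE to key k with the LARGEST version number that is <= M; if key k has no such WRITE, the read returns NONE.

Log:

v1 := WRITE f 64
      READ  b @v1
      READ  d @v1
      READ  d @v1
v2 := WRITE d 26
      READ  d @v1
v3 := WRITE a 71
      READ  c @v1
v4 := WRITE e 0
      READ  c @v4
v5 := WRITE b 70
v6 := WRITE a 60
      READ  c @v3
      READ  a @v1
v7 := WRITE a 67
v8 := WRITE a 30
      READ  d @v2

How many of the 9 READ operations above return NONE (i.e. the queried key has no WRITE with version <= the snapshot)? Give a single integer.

v1: WRITE f=64  (f history now [(1, 64)])
READ b @v1: history=[] -> no version <= 1 -> NONE
READ d @v1: history=[] -> no version <= 1 -> NONE
READ d @v1: history=[] -> no version <= 1 -> NONE
v2: WRITE d=26  (d history now [(2, 26)])
READ d @v1: history=[(2, 26)] -> no version <= 1 -> NONE
v3: WRITE a=71  (a history now [(3, 71)])
READ c @v1: history=[] -> no version <= 1 -> NONE
v4: WRITE e=0  (e history now [(4, 0)])
READ c @v4: history=[] -> no version <= 4 -> NONE
v5: WRITE b=70  (b history now [(5, 70)])
v6: WRITE a=60  (a history now [(3, 71), (6, 60)])
READ c @v3: history=[] -> no version <= 3 -> NONE
READ a @v1: history=[(3, 71), (6, 60)] -> no version <= 1 -> NONE
v7: WRITE a=67  (a history now [(3, 71), (6, 60), (7, 67)])
v8: WRITE a=30  (a history now [(3, 71), (6, 60), (7, 67), (8, 30)])
READ d @v2: history=[(2, 26)] -> pick v2 -> 26
Read results in order: ['NONE', 'NONE', 'NONE', 'NONE', 'NONE', 'NONE', 'NONE', 'NONE', '26']
NONE count = 8

Answer: 8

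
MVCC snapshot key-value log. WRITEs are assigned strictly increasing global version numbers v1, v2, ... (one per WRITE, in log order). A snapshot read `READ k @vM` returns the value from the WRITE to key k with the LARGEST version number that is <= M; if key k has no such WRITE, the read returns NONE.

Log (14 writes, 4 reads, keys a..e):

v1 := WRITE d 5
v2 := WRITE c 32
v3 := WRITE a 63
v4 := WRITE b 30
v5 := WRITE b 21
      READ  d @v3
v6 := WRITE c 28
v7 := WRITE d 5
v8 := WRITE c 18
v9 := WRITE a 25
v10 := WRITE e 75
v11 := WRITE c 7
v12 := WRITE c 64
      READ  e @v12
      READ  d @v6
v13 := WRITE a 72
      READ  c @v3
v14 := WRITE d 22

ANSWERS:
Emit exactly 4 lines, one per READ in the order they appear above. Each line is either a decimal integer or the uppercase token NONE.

Answer: 5
75
5
32

Derivation:
v1: WRITE d=5  (d history now [(1, 5)])
v2: WRITE c=32  (c history now [(2, 32)])
v3: WRITE a=63  (a history now [(3, 63)])
v4: WRITE b=30  (b history now [(4, 30)])
v5: WRITE b=21  (b history now [(4, 30), (5, 21)])
READ d @v3: history=[(1, 5)] -> pick v1 -> 5
v6: WRITE c=28  (c history now [(2, 32), (6, 28)])
v7: WRITE d=5  (d history now [(1, 5), (7, 5)])
v8: WRITE c=18  (c history now [(2, 32), (6, 28), (8, 18)])
v9: WRITE a=25  (a history now [(3, 63), (9, 25)])
v10: WRITE e=75  (e history now [(10, 75)])
v11: WRITE c=7  (c history now [(2, 32), (6, 28), (8, 18), (11, 7)])
v12: WRITE c=64  (c history now [(2, 32), (6, 28), (8, 18), (11, 7), (12, 64)])
READ e @v12: history=[(10, 75)] -> pick v10 -> 75
READ d @v6: history=[(1, 5), (7, 5)] -> pick v1 -> 5
v13: WRITE a=72  (a history now [(3, 63), (9, 25), (13, 72)])
READ c @v3: history=[(2, 32), (6, 28), (8, 18), (11, 7), (12, 64)] -> pick v2 -> 32
v14: WRITE d=22  (d history now [(1, 5), (7, 5), (14, 22)])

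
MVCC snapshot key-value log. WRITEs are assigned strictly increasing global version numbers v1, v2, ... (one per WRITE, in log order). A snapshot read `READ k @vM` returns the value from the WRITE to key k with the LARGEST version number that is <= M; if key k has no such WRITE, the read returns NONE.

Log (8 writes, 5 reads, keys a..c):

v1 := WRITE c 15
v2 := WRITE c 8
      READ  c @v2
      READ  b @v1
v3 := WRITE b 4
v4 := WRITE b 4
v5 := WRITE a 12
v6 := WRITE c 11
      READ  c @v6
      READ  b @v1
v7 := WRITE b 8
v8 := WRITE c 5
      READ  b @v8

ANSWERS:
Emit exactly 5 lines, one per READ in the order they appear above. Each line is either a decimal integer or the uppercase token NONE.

Answer: 8
NONE
11
NONE
8

Derivation:
v1: WRITE c=15  (c history now [(1, 15)])
v2: WRITE c=8  (c history now [(1, 15), (2, 8)])
READ c @v2: history=[(1, 15), (2, 8)] -> pick v2 -> 8
READ b @v1: history=[] -> no version <= 1 -> NONE
v3: WRITE b=4  (b history now [(3, 4)])
v4: WRITE b=4  (b history now [(3, 4), (4, 4)])
v5: WRITE a=12  (a history now [(5, 12)])
v6: WRITE c=11  (c history now [(1, 15), (2, 8), (6, 11)])
READ c @v6: history=[(1, 15), (2, 8), (6, 11)] -> pick v6 -> 11
READ b @v1: history=[(3, 4), (4, 4)] -> no version <= 1 -> NONE
v7: WRITE b=8  (b history now [(3, 4), (4, 4), (7, 8)])
v8: WRITE c=5  (c history now [(1, 15), (2, 8), (6, 11), (8, 5)])
READ b @v8: history=[(3, 4), (4, 4), (7, 8)] -> pick v7 -> 8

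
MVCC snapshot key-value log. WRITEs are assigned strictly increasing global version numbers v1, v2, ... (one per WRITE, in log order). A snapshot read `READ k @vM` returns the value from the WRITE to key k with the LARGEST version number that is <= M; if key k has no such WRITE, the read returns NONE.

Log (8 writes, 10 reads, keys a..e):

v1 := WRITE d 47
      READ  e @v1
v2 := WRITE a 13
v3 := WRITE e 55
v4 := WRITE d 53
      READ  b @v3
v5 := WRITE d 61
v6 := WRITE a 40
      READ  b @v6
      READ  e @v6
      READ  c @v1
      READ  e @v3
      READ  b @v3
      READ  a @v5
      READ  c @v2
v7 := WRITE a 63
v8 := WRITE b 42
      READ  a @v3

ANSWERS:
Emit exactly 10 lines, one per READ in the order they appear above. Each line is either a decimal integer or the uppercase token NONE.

v1: WRITE d=47  (d history now [(1, 47)])
READ e @v1: history=[] -> no version <= 1 -> NONE
v2: WRITE a=13  (a history now [(2, 13)])
v3: WRITE e=55  (e history now [(3, 55)])
v4: WRITE d=53  (d history now [(1, 47), (4, 53)])
READ b @v3: history=[] -> no version <= 3 -> NONE
v5: WRITE d=61  (d history now [(1, 47), (4, 53), (5, 61)])
v6: WRITE a=40  (a history now [(2, 13), (6, 40)])
READ b @v6: history=[] -> no version <= 6 -> NONE
READ e @v6: history=[(3, 55)] -> pick v3 -> 55
READ c @v1: history=[] -> no version <= 1 -> NONE
READ e @v3: history=[(3, 55)] -> pick v3 -> 55
READ b @v3: history=[] -> no version <= 3 -> NONE
READ a @v5: history=[(2, 13), (6, 40)] -> pick v2 -> 13
READ c @v2: history=[] -> no version <= 2 -> NONE
v7: WRITE a=63  (a history now [(2, 13), (6, 40), (7, 63)])
v8: WRITE b=42  (b history now [(8, 42)])
READ a @v3: history=[(2, 13), (6, 40), (7, 63)] -> pick v2 -> 13

Answer: NONE
NONE
NONE
55
NONE
55
NONE
13
NONE
13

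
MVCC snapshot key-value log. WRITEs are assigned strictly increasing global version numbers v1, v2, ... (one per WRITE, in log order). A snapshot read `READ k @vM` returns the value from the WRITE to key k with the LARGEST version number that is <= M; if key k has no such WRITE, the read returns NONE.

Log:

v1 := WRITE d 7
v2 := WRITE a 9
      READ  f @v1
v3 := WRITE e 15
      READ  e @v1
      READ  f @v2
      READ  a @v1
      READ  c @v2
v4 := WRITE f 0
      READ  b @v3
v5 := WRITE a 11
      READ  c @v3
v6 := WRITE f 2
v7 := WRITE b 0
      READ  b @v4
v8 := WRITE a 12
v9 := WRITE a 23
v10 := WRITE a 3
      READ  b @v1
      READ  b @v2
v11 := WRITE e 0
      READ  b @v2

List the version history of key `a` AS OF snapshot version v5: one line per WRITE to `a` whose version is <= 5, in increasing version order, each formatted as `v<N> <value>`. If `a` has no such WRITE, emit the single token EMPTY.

Answer: v2 9
v5 11

Derivation:
Scan writes for key=a with version <= 5:
  v1 WRITE d 7 -> skip
  v2 WRITE a 9 -> keep
  v3 WRITE e 15 -> skip
  v4 WRITE f 0 -> skip
  v5 WRITE a 11 -> keep
  v6 WRITE f 2 -> skip
  v7 WRITE b 0 -> skip
  v8 WRITE a 12 -> drop (> snap)
  v9 WRITE a 23 -> drop (> snap)
  v10 WRITE a 3 -> drop (> snap)
  v11 WRITE e 0 -> skip
Collected: [(2, 9), (5, 11)]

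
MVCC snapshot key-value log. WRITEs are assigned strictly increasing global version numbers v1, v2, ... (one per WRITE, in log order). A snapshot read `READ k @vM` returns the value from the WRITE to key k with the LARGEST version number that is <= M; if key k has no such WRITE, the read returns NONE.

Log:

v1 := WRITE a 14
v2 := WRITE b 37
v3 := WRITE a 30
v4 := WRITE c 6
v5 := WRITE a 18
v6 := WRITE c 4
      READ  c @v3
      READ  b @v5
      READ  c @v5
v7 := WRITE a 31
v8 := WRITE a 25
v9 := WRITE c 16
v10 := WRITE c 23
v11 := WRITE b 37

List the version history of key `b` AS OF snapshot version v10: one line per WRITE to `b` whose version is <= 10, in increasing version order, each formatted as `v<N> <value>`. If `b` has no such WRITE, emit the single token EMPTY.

Scan writes for key=b with version <= 10:
  v1 WRITE a 14 -> skip
  v2 WRITE b 37 -> keep
  v3 WRITE a 30 -> skip
  v4 WRITE c 6 -> skip
  v5 WRITE a 18 -> skip
  v6 WRITE c 4 -> skip
  v7 WRITE a 31 -> skip
  v8 WRITE a 25 -> skip
  v9 WRITE c 16 -> skip
  v10 WRITE c 23 -> skip
  v11 WRITE b 37 -> drop (> snap)
Collected: [(2, 37)]

Answer: v2 37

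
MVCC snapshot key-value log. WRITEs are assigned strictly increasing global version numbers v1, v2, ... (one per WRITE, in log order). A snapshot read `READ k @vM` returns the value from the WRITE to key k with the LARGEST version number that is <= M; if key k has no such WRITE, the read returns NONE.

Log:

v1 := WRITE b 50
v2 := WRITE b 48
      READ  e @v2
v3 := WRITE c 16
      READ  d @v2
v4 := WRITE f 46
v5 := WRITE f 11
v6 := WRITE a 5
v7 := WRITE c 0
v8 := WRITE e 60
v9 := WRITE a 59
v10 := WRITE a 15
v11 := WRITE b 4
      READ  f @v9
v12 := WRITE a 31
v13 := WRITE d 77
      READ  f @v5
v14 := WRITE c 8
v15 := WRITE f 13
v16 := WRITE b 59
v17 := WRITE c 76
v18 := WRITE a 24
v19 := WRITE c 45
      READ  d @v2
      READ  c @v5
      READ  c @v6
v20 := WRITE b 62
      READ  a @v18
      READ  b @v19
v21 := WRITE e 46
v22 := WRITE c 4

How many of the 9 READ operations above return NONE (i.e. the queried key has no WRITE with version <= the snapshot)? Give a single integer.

v1: WRITE b=50  (b history now [(1, 50)])
v2: WRITE b=48  (b history now [(1, 50), (2, 48)])
READ e @v2: history=[] -> no version <= 2 -> NONE
v3: WRITE c=16  (c history now [(3, 16)])
READ d @v2: history=[] -> no version <= 2 -> NONE
v4: WRITE f=46  (f history now [(4, 46)])
v5: WRITE f=11  (f history now [(4, 46), (5, 11)])
v6: WRITE a=5  (a history now [(6, 5)])
v7: WRITE c=0  (c history now [(3, 16), (7, 0)])
v8: WRITE e=60  (e history now [(8, 60)])
v9: WRITE a=59  (a history now [(6, 5), (9, 59)])
v10: WRITE a=15  (a history now [(6, 5), (9, 59), (10, 15)])
v11: WRITE b=4  (b history now [(1, 50), (2, 48), (11, 4)])
READ f @v9: history=[(4, 46), (5, 11)] -> pick v5 -> 11
v12: WRITE a=31  (a history now [(6, 5), (9, 59), (10, 15), (12, 31)])
v13: WRITE d=77  (d history now [(13, 77)])
READ f @v5: history=[(4, 46), (5, 11)] -> pick v5 -> 11
v14: WRITE c=8  (c history now [(3, 16), (7, 0), (14, 8)])
v15: WRITE f=13  (f history now [(4, 46), (5, 11), (15, 13)])
v16: WRITE b=59  (b history now [(1, 50), (2, 48), (11, 4), (16, 59)])
v17: WRITE c=76  (c history now [(3, 16), (7, 0), (14, 8), (17, 76)])
v18: WRITE a=24  (a history now [(6, 5), (9, 59), (10, 15), (12, 31), (18, 24)])
v19: WRITE c=45  (c history now [(3, 16), (7, 0), (14, 8), (17, 76), (19, 45)])
READ d @v2: history=[(13, 77)] -> no version <= 2 -> NONE
READ c @v5: history=[(3, 16), (7, 0), (14, 8), (17, 76), (19, 45)] -> pick v3 -> 16
READ c @v6: history=[(3, 16), (7, 0), (14, 8), (17, 76), (19, 45)] -> pick v3 -> 16
v20: WRITE b=62  (b history now [(1, 50), (2, 48), (11, 4), (16, 59), (20, 62)])
READ a @v18: history=[(6, 5), (9, 59), (10, 15), (12, 31), (18, 24)] -> pick v18 -> 24
READ b @v19: history=[(1, 50), (2, 48), (11, 4), (16, 59), (20, 62)] -> pick v16 -> 59
v21: WRITE e=46  (e history now [(8, 60), (21, 46)])
v22: WRITE c=4  (c history now [(3, 16), (7, 0), (14, 8), (17, 76), (19, 45), (22, 4)])
Read results in order: ['NONE', 'NONE', '11', '11', 'NONE', '16', '16', '24', '59']
NONE count = 3

Answer: 3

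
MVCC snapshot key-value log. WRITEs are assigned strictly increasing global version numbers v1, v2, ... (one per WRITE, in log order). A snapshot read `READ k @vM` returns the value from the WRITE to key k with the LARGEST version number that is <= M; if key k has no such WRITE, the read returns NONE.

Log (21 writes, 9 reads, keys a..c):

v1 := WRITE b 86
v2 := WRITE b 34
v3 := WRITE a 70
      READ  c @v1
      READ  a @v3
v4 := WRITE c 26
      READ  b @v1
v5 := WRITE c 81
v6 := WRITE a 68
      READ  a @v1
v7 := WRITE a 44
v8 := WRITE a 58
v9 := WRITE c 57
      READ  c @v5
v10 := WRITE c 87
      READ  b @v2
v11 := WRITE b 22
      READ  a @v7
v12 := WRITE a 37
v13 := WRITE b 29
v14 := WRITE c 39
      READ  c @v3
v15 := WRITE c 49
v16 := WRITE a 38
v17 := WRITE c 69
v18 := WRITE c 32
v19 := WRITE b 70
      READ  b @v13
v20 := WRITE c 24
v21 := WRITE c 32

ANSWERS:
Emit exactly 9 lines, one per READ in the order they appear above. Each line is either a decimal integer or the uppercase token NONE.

Answer: NONE
70
86
NONE
81
34
44
NONE
29

Derivation:
v1: WRITE b=86  (b history now [(1, 86)])
v2: WRITE b=34  (b history now [(1, 86), (2, 34)])
v3: WRITE a=70  (a history now [(3, 70)])
READ c @v1: history=[] -> no version <= 1 -> NONE
READ a @v3: history=[(3, 70)] -> pick v3 -> 70
v4: WRITE c=26  (c history now [(4, 26)])
READ b @v1: history=[(1, 86), (2, 34)] -> pick v1 -> 86
v5: WRITE c=81  (c history now [(4, 26), (5, 81)])
v6: WRITE a=68  (a history now [(3, 70), (6, 68)])
READ a @v1: history=[(3, 70), (6, 68)] -> no version <= 1 -> NONE
v7: WRITE a=44  (a history now [(3, 70), (6, 68), (7, 44)])
v8: WRITE a=58  (a history now [(3, 70), (6, 68), (7, 44), (8, 58)])
v9: WRITE c=57  (c history now [(4, 26), (5, 81), (9, 57)])
READ c @v5: history=[(4, 26), (5, 81), (9, 57)] -> pick v5 -> 81
v10: WRITE c=87  (c history now [(4, 26), (5, 81), (9, 57), (10, 87)])
READ b @v2: history=[(1, 86), (2, 34)] -> pick v2 -> 34
v11: WRITE b=22  (b history now [(1, 86), (2, 34), (11, 22)])
READ a @v7: history=[(3, 70), (6, 68), (7, 44), (8, 58)] -> pick v7 -> 44
v12: WRITE a=37  (a history now [(3, 70), (6, 68), (7, 44), (8, 58), (12, 37)])
v13: WRITE b=29  (b history now [(1, 86), (2, 34), (11, 22), (13, 29)])
v14: WRITE c=39  (c history now [(4, 26), (5, 81), (9, 57), (10, 87), (14, 39)])
READ c @v3: history=[(4, 26), (5, 81), (9, 57), (10, 87), (14, 39)] -> no version <= 3 -> NONE
v15: WRITE c=49  (c history now [(4, 26), (5, 81), (9, 57), (10, 87), (14, 39), (15, 49)])
v16: WRITE a=38  (a history now [(3, 70), (6, 68), (7, 44), (8, 58), (12, 37), (16, 38)])
v17: WRITE c=69  (c history now [(4, 26), (5, 81), (9, 57), (10, 87), (14, 39), (15, 49), (17, 69)])
v18: WRITE c=32  (c history now [(4, 26), (5, 81), (9, 57), (10, 87), (14, 39), (15, 49), (17, 69), (18, 32)])
v19: WRITE b=70  (b history now [(1, 86), (2, 34), (11, 22), (13, 29), (19, 70)])
READ b @v13: history=[(1, 86), (2, 34), (11, 22), (13, 29), (19, 70)] -> pick v13 -> 29
v20: WRITE c=24  (c history now [(4, 26), (5, 81), (9, 57), (10, 87), (14, 39), (15, 49), (17, 69), (18, 32), (20, 24)])
v21: WRITE c=32  (c history now [(4, 26), (5, 81), (9, 57), (10, 87), (14, 39), (15, 49), (17, 69), (18, 32), (20, 24), (21, 32)])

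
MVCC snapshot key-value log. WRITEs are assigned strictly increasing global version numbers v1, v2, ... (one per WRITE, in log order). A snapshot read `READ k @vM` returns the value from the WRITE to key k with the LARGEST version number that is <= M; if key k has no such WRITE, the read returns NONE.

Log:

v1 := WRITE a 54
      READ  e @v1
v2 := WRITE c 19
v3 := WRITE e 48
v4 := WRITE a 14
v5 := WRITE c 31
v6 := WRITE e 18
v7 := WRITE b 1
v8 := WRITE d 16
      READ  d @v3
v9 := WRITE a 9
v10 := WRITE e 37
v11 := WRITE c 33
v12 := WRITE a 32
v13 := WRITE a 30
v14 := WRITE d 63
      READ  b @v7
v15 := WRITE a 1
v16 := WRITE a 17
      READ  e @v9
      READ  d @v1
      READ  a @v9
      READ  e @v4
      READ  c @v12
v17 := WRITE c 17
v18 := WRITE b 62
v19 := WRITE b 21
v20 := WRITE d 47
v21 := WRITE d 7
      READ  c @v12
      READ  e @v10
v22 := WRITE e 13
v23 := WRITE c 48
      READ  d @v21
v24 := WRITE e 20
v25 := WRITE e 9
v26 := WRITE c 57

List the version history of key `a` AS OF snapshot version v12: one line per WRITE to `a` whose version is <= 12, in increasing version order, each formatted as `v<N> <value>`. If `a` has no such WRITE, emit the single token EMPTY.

Answer: v1 54
v4 14
v9 9
v12 32

Derivation:
Scan writes for key=a with version <= 12:
  v1 WRITE a 54 -> keep
  v2 WRITE c 19 -> skip
  v3 WRITE e 48 -> skip
  v4 WRITE a 14 -> keep
  v5 WRITE c 31 -> skip
  v6 WRITE e 18 -> skip
  v7 WRITE b 1 -> skip
  v8 WRITE d 16 -> skip
  v9 WRITE a 9 -> keep
  v10 WRITE e 37 -> skip
  v11 WRITE c 33 -> skip
  v12 WRITE a 32 -> keep
  v13 WRITE a 30 -> drop (> snap)
  v14 WRITE d 63 -> skip
  v15 WRITE a 1 -> drop (> snap)
  v16 WRITE a 17 -> drop (> snap)
  v17 WRITE c 17 -> skip
  v18 WRITE b 62 -> skip
  v19 WRITE b 21 -> skip
  v20 WRITE d 47 -> skip
  v21 WRITE d 7 -> skip
  v22 WRITE e 13 -> skip
  v23 WRITE c 48 -> skip
  v24 WRITE e 20 -> skip
  v25 WRITE e 9 -> skip
  v26 WRITE c 57 -> skip
Collected: [(1, 54), (4, 14), (9, 9), (12, 32)]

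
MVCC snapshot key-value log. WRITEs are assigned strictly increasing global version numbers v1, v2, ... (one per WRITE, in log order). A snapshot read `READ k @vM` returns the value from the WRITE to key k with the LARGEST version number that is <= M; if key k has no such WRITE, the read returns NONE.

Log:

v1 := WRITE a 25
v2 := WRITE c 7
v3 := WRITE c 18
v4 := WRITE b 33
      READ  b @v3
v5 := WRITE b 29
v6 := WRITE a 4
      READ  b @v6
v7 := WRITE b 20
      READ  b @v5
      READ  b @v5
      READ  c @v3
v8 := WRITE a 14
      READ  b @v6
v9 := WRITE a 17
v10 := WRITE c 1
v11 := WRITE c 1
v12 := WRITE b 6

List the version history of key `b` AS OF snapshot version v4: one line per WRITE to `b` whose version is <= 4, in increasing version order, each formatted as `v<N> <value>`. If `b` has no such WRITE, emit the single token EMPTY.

Answer: v4 33

Derivation:
Scan writes for key=b with version <= 4:
  v1 WRITE a 25 -> skip
  v2 WRITE c 7 -> skip
  v3 WRITE c 18 -> skip
  v4 WRITE b 33 -> keep
  v5 WRITE b 29 -> drop (> snap)
  v6 WRITE a 4 -> skip
  v7 WRITE b 20 -> drop (> snap)
  v8 WRITE a 14 -> skip
  v9 WRITE a 17 -> skip
  v10 WRITE c 1 -> skip
  v11 WRITE c 1 -> skip
  v12 WRITE b 6 -> drop (> snap)
Collected: [(4, 33)]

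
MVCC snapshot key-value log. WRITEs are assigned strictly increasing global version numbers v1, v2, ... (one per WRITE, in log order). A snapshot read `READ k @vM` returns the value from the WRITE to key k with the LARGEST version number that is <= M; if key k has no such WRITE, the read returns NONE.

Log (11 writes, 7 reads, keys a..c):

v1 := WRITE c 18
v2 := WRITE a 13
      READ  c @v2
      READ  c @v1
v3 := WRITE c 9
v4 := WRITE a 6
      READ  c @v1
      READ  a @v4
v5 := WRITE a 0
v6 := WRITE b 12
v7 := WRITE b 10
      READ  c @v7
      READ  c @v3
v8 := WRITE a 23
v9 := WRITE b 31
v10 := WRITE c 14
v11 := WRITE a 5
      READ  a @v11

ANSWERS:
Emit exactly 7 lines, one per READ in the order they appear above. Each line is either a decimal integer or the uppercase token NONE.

Answer: 18
18
18
6
9
9
5

Derivation:
v1: WRITE c=18  (c history now [(1, 18)])
v2: WRITE a=13  (a history now [(2, 13)])
READ c @v2: history=[(1, 18)] -> pick v1 -> 18
READ c @v1: history=[(1, 18)] -> pick v1 -> 18
v3: WRITE c=9  (c history now [(1, 18), (3, 9)])
v4: WRITE a=6  (a history now [(2, 13), (4, 6)])
READ c @v1: history=[(1, 18), (3, 9)] -> pick v1 -> 18
READ a @v4: history=[(2, 13), (4, 6)] -> pick v4 -> 6
v5: WRITE a=0  (a history now [(2, 13), (4, 6), (5, 0)])
v6: WRITE b=12  (b history now [(6, 12)])
v7: WRITE b=10  (b history now [(6, 12), (7, 10)])
READ c @v7: history=[(1, 18), (3, 9)] -> pick v3 -> 9
READ c @v3: history=[(1, 18), (3, 9)] -> pick v3 -> 9
v8: WRITE a=23  (a history now [(2, 13), (4, 6), (5, 0), (8, 23)])
v9: WRITE b=31  (b history now [(6, 12), (7, 10), (9, 31)])
v10: WRITE c=14  (c history now [(1, 18), (3, 9), (10, 14)])
v11: WRITE a=5  (a history now [(2, 13), (4, 6), (5, 0), (8, 23), (11, 5)])
READ a @v11: history=[(2, 13), (4, 6), (5, 0), (8, 23), (11, 5)] -> pick v11 -> 5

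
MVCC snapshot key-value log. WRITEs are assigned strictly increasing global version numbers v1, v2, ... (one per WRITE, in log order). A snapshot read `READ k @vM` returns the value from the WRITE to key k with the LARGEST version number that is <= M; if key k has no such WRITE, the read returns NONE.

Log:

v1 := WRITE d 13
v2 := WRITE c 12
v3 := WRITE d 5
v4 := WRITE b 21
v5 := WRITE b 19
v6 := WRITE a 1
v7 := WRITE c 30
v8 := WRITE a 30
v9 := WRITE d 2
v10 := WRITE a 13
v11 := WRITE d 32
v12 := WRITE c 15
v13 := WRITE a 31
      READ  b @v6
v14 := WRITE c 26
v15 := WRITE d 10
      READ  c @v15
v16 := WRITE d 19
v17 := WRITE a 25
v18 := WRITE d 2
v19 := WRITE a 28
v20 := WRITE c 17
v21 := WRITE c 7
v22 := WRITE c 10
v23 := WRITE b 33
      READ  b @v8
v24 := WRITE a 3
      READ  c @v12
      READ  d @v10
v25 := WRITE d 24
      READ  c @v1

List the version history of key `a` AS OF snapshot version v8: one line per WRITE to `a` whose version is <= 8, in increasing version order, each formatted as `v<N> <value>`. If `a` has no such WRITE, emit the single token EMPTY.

Answer: v6 1
v8 30

Derivation:
Scan writes for key=a with version <= 8:
  v1 WRITE d 13 -> skip
  v2 WRITE c 12 -> skip
  v3 WRITE d 5 -> skip
  v4 WRITE b 21 -> skip
  v5 WRITE b 19 -> skip
  v6 WRITE a 1 -> keep
  v7 WRITE c 30 -> skip
  v8 WRITE a 30 -> keep
  v9 WRITE d 2 -> skip
  v10 WRITE a 13 -> drop (> snap)
  v11 WRITE d 32 -> skip
  v12 WRITE c 15 -> skip
  v13 WRITE a 31 -> drop (> snap)
  v14 WRITE c 26 -> skip
  v15 WRITE d 10 -> skip
  v16 WRITE d 19 -> skip
  v17 WRITE a 25 -> drop (> snap)
  v18 WRITE d 2 -> skip
  v19 WRITE a 28 -> drop (> snap)
  v20 WRITE c 17 -> skip
  v21 WRITE c 7 -> skip
  v22 WRITE c 10 -> skip
  v23 WRITE b 33 -> skip
  v24 WRITE a 3 -> drop (> snap)
  v25 WRITE d 24 -> skip
Collected: [(6, 1), (8, 30)]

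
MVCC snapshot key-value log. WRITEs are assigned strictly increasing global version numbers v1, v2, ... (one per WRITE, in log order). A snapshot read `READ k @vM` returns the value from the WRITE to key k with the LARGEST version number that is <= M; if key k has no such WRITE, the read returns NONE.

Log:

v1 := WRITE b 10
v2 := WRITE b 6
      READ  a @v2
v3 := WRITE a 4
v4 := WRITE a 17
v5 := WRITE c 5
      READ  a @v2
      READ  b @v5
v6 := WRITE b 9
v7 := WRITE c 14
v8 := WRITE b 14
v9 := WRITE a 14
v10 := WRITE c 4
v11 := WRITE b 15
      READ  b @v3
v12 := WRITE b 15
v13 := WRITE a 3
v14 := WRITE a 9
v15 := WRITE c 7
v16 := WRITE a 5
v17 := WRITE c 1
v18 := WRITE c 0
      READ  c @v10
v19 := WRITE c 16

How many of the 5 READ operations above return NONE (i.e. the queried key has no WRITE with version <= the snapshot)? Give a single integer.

v1: WRITE b=10  (b history now [(1, 10)])
v2: WRITE b=6  (b history now [(1, 10), (2, 6)])
READ a @v2: history=[] -> no version <= 2 -> NONE
v3: WRITE a=4  (a history now [(3, 4)])
v4: WRITE a=17  (a history now [(3, 4), (4, 17)])
v5: WRITE c=5  (c history now [(5, 5)])
READ a @v2: history=[(3, 4), (4, 17)] -> no version <= 2 -> NONE
READ b @v5: history=[(1, 10), (2, 6)] -> pick v2 -> 6
v6: WRITE b=9  (b history now [(1, 10), (2, 6), (6, 9)])
v7: WRITE c=14  (c history now [(5, 5), (7, 14)])
v8: WRITE b=14  (b history now [(1, 10), (2, 6), (6, 9), (8, 14)])
v9: WRITE a=14  (a history now [(3, 4), (4, 17), (9, 14)])
v10: WRITE c=4  (c history now [(5, 5), (7, 14), (10, 4)])
v11: WRITE b=15  (b history now [(1, 10), (2, 6), (6, 9), (8, 14), (11, 15)])
READ b @v3: history=[(1, 10), (2, 6), (6, 9), (8, 14), (11, 15)] -> pick v2 -> 6
v12: WRITE b=15  (b history now [(1, 10), (2, 6), (6, 9), (8, 14), (11, 15), (12, 15)])
v13: WRITE a=3  (a history now [(3, 4), (4, 17), (9, 14), (13, 3)])
v14: WRITE a=9  (a history now [(3, 4), (4, 17), (9, 14), (13, 3), (14, 9)])
v15: WRITE c=7  (c history now [(5, 5), (7, 14), (10, 4), (15, 7)])
v16: WRITE a=5  (a history now [(3, 4), (4, 17), (9, 14), (13, 3), (14, 9), (16, 5)])
v17: WRITE c=1  (c history now [(5, 5), (7, 14), (10, 4), (15, 7), (17, 1)])
v18: WRITE c=0  (c history now [(5, 5), (7, 14), (10, 4), (15, 7), (17, 1), (18, 0)])
READ c @v10: history=[(5, 5), (7, 14), (10, 4), (15, 7), (17, 1), (18, 0)] -> pick v10 -> 4
v19: WRITE c=16  (c history now [(5, 5), (7, 14), (10, 4), (15, 7), (17, 1), (18, 0), (19, 16)])
Read results in order: ['NONE', 'NONE', '6', '6', '4']
NONE count = 2

Answer: 2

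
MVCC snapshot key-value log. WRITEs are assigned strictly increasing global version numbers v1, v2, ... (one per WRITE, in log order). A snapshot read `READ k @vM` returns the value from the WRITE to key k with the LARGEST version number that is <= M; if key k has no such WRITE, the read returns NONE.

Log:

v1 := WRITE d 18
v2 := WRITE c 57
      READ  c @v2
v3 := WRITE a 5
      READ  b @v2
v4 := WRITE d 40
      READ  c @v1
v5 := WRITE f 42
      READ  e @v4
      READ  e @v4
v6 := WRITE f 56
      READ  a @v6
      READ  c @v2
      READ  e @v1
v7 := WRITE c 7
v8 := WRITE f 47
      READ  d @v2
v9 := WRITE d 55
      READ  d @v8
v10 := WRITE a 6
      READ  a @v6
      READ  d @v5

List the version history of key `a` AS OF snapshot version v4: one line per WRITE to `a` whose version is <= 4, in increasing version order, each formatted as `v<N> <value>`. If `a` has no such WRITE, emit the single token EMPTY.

Scan writes for key=a with version <= 4:
  v1 WRITE d 18 -> skip
  v2 WRITE c 57 -> skip
  v3 WRITE a 5 -> keep
  v4 WRITE d 40 -> skip
  v5 WRITE f 42 -> skip
  v6 WRITE f 56 -> skip
  v7 WRITE c 7 -> skip
  v8 WRITE f 47 -> skip
  v9 WRITE d 55 -> skip
  v10 WRITE a 6 -> drop (> snap)
Collected: [(3, 5)]

Answer: v3 5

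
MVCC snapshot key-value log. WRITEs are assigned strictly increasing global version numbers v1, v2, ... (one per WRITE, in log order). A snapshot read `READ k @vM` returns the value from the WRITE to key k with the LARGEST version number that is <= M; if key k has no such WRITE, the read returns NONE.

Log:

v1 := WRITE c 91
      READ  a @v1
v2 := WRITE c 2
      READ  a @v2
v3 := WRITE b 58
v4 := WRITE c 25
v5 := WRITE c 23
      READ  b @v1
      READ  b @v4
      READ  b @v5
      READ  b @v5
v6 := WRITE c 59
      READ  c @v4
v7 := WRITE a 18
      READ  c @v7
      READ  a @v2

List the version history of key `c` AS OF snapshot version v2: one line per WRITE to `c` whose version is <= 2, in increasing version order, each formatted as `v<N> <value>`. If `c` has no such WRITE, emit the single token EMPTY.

Answer: v1 91
v2 2

Derivation:
Scan writes for key=c with version <= 2:
  v1 WRITE c 91 -> keep
  v2 WRITE c 2 -> keep
  v3 WRITE b 58 -> skip
  v4 WRITE c 25 -> drop (> snap)
  v5 WRITE c 23 -> drop (> snap)
  v6 WRITE c 59 -> drop (> snap)
  v7 WRITE a 18 -> skip
Collected: [(1, 91), (2, 2)]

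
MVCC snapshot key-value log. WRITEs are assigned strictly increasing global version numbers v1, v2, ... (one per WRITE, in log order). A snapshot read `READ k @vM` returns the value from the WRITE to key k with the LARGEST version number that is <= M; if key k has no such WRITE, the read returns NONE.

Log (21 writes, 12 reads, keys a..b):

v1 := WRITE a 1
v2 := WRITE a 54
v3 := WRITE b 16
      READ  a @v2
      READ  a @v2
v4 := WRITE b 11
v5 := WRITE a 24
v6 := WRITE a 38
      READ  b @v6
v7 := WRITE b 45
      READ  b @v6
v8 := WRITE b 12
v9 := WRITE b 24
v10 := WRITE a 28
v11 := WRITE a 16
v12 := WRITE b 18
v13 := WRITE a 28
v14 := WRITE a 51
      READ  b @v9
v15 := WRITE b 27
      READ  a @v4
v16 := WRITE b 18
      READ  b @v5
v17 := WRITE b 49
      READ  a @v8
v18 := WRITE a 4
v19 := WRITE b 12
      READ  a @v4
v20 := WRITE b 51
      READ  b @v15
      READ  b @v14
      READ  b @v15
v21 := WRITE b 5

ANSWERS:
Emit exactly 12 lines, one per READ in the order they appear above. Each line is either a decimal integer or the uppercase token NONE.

Answer: 54
54
11
11
24
54
11
38
54
27
18
27

Derivation:
v1: WRITE a=1  (a history now [(1, 1)])
v2: WRITE a=54  (a history now [(1, 1), (2, 54)])
v3: WRITE b=16  (b history now [(3, 16)])
READ a @v2: history=[(1, 1), (2, 54)] -> pick v2 -> 54
READ a @v2: history=[(1, 1), (2, 54)] -> pick v2 -> 54
v4: WRITE b=11  (b history now [(3, 16), (4, 11)])
v5: WRITE a=24  (a history now [(1, 1), (2, 54), (5, 24)])
v6: WRITE a=38  (a history now [(1, 1), (2, 54), (5, 24), (6, 38)])
READ b @v6: history=[(3, 16), (4, 11)] -> pick v4 -> 11
v7: WRITE b=45  (b history now [(3, 16), (4, 11), (7, 45)])
READ b @v6: history=[(3, 16), (4, 11), (7, 45)] -> pick v4 -> 11
v8: WRITE b=12  (b history now [(3, 16), (4, 11), (7, 45), (8, 12)])
v9: WRITE b=24  (b history now [(3, 16), (4, 11), (7, 45), (8, 12), (9, 24)])
v10: WRITE a=28  (a history now [(1, 1), (2, 54), (5, 24), (6, 38), (10, 28)])
v11: WRITE a=16  (a history now [(1, 1), (2, 54), (5, 24), (6, 38), (10, 28), (11, 16)])
v12: WRITE b=18  (b history now [(3, 16), (4, 11), (7, 45), (8, 12), (9, 24), (12, 18)])
v13: WRITE a=28  (a history now [(1, 1), (2, 54), (5, 24), (6, 38), (10, 28), (11, 16), (13, 28)])
v14: WRITE a=51  (a history now [(1, 1), (2, 54), (5, 24), (6, 38), (10, 28), (11, 16), (13, 28), (14, 51)])
READ b @v9: history=[(3, 16), (4, 11), (7, 45), (8, 12), (9, 24), (12, 18)] -> pick v9 -> 24
v15: WRITE b=27  (b history now [(3, 16), (4, 11), (7, 45), (8, 12), (9, 24), (12, 18), (15, 27)])
READ a @v4: history=[(1, 1), (2, 54), (5, 24), (6, 38), (10, 28), (11, 16), (13, 28), (14, 51)] -> pick v2 -> 54
v16: WRITE b=18  (b history now [(3, 16), (4, 11), (7, 45), (8, 12), (9, 24), (12, 18), (15, 27), (16, 18)])
READ b @v5: history=[(3, 16), (4, 11), (7, 45), (8, 12), (9, 24), (12, 18), (15, 27), (16, 18)] -> pick v4 -> 11
v17: WRITE b=49  (b history now [(3, 16), (4, 11), (7, 45), (8, 12), (9, 24), (12, 18), (15, 27), (16, 18), (17, 49)])
READ a @v8: history=[(1, 1), (2, 54), (5, 24), (6, 38), (10, 28), (11, 16), (13, 28), (14, 51)] -> pick v6 -> 38
v18: WRITE a=4  (a history now [(1, 1), (2, 54), (5, 24), (6, 38), (10, 28), (11, 16), (13, 28), (14, 51), (18, 4)])
v19: WRITE b=12  (b history now [(3, 16), (4, 11), (7, 45), (8, 12), (9, 24), (12, 18), (15, 27), (16, 18), (17, 49), (19, 12)])
READ a @v4: history=[(1, 1), (2, 54), (5, 24), (6, 38), (10, 28), (11, 16), (13, 28), (14, 51), (18, 4)] -> pick v2 -> 54
v20: WRITE b=51  (b history now [(3, 16), (4, 11), (7, 45), (8, 12), (9, 24), (12, 18), (15, 27), (16, 18), (17, 49), (19, 12), (20, 51)])
READ b @v15: history=[(3, 16), (4, 11), (7, 45), (8, 12), (9, 24), (12, 18), (15, 27), (16, 18), (17, 49), (19, 12), (20, 51)] -> pick v15 -> 27
READ b @v14: history=[(3, 16), (4, 11), (7, 45), (8, 12), (9, 24), (12, 18), (15, 27), (16, 18), (17, 49), (19, 12), (20, 51)] -> pick v12 -> 18
READ b @v15: history=[(3, 16), (4, 11), (7, 45), (8, 12), (9, 24), (12, 18), (15, 27), (16, 18), (17, 49), (19, 12), (20, 51)] -> pick v15 -> 27
v21: WRITE b=5  (b history now [(3, 16), (4, 11), (7, 45), (8, 12), (9, 24), (12, 18), (15, 27), (16, 18), (17, 49), (19, 12), (20, 51), (21, 5)])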